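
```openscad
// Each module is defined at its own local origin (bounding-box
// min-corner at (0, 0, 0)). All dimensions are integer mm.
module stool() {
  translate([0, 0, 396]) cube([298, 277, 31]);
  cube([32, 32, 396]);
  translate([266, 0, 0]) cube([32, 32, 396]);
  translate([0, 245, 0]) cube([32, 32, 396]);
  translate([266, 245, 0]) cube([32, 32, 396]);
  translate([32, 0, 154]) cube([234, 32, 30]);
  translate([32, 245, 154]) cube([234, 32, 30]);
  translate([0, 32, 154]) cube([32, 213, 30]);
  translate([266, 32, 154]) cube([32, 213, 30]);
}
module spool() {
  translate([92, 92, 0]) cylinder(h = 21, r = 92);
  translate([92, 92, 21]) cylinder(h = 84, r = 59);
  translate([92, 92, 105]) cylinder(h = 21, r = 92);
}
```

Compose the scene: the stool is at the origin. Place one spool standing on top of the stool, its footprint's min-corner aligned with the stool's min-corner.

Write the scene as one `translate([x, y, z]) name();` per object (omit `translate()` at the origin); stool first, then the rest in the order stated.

stool();
translate([0, 0, 427]) spool();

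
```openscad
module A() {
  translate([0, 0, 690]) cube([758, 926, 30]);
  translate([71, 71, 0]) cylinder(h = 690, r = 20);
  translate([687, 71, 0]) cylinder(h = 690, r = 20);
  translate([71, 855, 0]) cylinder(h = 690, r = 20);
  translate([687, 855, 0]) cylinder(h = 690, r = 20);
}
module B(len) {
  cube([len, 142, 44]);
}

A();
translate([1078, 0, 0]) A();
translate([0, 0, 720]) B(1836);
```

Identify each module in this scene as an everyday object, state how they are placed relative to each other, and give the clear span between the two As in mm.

Second table starts at x = 1078; first ends at x = 758; clear span = 1078 − 758 = 320 mm.

A is a table. B is a beam. A beam spans the tops of two tables. The clear span between the two tables is 320 mm.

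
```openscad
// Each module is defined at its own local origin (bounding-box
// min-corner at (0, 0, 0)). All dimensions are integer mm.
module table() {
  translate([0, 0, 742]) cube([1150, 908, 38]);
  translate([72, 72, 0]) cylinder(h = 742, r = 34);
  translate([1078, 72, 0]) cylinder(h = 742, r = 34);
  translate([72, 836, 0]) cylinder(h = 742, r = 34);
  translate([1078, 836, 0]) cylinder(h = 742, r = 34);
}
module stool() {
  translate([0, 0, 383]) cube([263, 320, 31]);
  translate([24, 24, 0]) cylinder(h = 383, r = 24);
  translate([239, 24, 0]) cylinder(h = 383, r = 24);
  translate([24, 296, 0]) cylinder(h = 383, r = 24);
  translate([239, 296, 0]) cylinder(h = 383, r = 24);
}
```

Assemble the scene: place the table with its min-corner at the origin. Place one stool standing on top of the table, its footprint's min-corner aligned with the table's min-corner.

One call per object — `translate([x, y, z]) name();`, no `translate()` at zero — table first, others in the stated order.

table();
translate([0, 0, 780]) stool();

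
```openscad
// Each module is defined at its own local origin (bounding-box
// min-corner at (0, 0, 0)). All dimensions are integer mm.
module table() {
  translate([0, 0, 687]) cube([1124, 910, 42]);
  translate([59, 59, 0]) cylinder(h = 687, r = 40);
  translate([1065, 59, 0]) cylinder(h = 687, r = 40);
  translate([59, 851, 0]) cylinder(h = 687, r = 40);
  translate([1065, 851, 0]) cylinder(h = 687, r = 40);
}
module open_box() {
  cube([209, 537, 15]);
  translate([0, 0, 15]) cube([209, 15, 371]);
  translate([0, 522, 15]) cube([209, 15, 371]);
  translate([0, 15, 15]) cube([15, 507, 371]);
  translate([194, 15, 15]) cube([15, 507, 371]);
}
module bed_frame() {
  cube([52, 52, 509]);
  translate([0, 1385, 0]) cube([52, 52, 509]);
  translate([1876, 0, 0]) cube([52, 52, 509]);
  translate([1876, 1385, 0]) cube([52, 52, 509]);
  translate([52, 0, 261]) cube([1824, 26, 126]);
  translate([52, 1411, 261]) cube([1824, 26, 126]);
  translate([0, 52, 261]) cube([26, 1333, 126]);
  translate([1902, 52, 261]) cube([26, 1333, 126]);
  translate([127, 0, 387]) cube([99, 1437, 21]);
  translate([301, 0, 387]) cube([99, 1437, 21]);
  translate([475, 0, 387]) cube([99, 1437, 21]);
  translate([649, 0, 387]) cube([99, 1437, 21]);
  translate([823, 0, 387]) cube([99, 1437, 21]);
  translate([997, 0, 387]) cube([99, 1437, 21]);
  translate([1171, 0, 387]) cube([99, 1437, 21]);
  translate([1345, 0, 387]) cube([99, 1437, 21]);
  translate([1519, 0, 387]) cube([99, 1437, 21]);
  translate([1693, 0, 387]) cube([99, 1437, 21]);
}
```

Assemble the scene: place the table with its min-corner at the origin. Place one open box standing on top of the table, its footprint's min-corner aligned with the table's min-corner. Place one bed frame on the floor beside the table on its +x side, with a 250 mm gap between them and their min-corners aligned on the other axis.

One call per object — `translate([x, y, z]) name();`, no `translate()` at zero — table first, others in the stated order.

table();
translate([0, 0, 729]) open_box();
translate([1374, 0, 0]) bed_frame();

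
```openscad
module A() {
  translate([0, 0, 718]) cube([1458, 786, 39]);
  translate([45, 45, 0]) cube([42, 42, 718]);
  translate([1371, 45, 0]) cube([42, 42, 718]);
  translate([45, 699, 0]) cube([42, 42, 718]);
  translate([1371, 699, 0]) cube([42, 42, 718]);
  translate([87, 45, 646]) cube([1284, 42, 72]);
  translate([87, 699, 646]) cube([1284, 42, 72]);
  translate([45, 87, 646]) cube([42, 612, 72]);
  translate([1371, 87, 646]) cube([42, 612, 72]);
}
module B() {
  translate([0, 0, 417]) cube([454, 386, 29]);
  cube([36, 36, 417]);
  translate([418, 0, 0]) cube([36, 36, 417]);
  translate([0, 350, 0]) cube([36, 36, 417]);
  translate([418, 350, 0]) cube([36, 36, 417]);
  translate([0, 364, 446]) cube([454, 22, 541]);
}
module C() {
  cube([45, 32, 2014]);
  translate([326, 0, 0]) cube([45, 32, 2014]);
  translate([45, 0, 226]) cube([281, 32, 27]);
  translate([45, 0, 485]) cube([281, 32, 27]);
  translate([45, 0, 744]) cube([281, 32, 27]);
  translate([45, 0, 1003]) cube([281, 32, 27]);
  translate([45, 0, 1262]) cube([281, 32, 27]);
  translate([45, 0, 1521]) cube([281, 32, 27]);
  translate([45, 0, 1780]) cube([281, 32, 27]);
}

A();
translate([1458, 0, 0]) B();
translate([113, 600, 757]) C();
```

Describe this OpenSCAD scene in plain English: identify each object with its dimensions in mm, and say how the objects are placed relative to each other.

A is a rectangular dining table. The top is 1458×786×39 mm with its upper surface at z = 757 mm. It stands on four 42×42 mm square legs, each inset 45 mm from the nearest pair of top edges, running from the floor to the underside of the top. Four apron rails, 42 mm thick and 72 mm tall, run between adjacent legs with their top edges flush with the underside of the top and their outer faces flush with the legs' outer faces.

B is a chair: 454×386 mm seat, 29 mm thick, top at z = 446 mm, on four 36 mm square corner legs flush with the seat edges. A 22 mm thick backrest slab spans the full seat width, extending 541 mm above the seat top, its back face flush with the seat's +y edge.

C is a straight ladder. Two 45×32 mm vertical rails, 2014 mm tall, stand 371 mm apart (outside-to-outside) with their front faces coplanar on the −y side. 7 rungs, each 32 mm deep and 27 mm tall, span between the inner faces of the rails, front faces flush with the rails. The lowest rung's underside is at z = 226 mm and rungs are spaced 259 mm apart (underside to underside).

The chair is against the table's +x side, with their −y faces flush. The ladder is on top of the table.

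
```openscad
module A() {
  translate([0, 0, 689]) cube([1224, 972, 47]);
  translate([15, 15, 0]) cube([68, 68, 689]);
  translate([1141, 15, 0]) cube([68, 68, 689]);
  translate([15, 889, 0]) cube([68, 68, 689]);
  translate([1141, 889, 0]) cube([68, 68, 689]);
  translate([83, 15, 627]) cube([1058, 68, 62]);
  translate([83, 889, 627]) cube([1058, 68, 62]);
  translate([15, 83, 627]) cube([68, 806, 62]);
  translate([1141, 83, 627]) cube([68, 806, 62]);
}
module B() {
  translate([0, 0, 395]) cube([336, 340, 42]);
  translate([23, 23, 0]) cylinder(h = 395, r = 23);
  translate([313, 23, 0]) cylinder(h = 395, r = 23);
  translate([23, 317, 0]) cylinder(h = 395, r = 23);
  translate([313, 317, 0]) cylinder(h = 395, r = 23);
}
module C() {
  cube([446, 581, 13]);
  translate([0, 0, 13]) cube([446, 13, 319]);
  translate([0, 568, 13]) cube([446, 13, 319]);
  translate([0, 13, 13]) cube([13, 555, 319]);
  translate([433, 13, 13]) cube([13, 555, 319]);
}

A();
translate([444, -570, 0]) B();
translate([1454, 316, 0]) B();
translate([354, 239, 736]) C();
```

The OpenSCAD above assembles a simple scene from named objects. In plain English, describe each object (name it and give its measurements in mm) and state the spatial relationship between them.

A is a table with a 1224×972 mm rectangular top, 47 mm thick, top surface at z = 736 mm, supported by four 68×68 mm square legs, each inset 15 mm from the nearest pair of top edges, running from the floor. Four apron rails, 68 mm thick and 62 mm tall, run between adjacent legs with their top edges flush with the underside of the top and their outer faces flush with the legs' outer faces.

B is a simple wooden stool: a rectangular seat 336 mm (x) by 340 mm (y), 42 mm thick, top face at z = 437 mm, on four round legs, each 46 mm in diameter. The legs rest on z = 0, each leg's axis is inset half a diameter from the nearest pair of seat edges (so the leg's bounding box is flush with the corner).

C is an open-topped rectangular box: outside dimensions 446×581×332 mm, with a uniform wall and base thickness of 13 mm. The base is a full 446×581 slab on the floor; four walls sit on top of the base. The front and back walls (the −y and +y sides) span the full width; the two side walls fit between them.

Two stools sit around the table at the −y, +x sides. The open box is on top of the table.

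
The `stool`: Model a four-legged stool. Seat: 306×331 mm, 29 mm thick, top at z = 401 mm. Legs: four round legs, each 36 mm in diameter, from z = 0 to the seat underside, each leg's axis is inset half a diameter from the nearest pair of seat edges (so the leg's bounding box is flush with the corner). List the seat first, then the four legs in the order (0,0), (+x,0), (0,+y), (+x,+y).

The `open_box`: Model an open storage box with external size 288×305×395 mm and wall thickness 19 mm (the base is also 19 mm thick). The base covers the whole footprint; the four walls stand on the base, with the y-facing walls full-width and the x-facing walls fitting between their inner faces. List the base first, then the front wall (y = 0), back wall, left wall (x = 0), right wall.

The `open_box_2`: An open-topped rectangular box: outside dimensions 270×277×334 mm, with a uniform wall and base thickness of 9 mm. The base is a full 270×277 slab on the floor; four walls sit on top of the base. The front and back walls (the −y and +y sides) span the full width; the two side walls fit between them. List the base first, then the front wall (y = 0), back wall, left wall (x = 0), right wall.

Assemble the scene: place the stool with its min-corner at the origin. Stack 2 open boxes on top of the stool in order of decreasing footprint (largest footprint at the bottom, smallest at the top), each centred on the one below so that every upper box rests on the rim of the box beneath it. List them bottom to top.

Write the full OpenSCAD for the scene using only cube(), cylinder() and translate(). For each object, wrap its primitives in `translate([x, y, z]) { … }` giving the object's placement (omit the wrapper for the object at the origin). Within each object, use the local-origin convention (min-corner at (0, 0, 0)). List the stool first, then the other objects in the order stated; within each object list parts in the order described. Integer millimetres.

translate([0, 0, 372]) cube([306, 331, 29]);
translate([18, 18, 0]) cylinder(h = 372, r = 18);
translate([288, 18, 0]) cylinder(h = 372, r = 18);
translate([18, 313, 0]) cylinder(h = 372, r = 18);
translate([288, 313, 0]) cylinder(h = 372, r = 18);
translate([9, 13, 401]) {
  cube([288, 305, 19]);
  translate([0, 0, 19]) cube([288, 19, 376]);
  translate([0, 286, 19]) cube([288, 19, 376]);
  translate([0, 19, 19]) cube([19, 267, 376]);
  translate([269, 19, 19]) cube([19, 267, 376]);
}
translate([18, 27, 796]) {
  cube([270, 277, 9]);
  translate([0, 0, 9]) cube([270, 9, 325]);
  translate([0, 268, 9]) cube([270, 9, 325]);
  translate([0, 9, 9]) cube([9, 259, 325]);
  translate([261, 9, 9]) cube([9, 259, 325]);
}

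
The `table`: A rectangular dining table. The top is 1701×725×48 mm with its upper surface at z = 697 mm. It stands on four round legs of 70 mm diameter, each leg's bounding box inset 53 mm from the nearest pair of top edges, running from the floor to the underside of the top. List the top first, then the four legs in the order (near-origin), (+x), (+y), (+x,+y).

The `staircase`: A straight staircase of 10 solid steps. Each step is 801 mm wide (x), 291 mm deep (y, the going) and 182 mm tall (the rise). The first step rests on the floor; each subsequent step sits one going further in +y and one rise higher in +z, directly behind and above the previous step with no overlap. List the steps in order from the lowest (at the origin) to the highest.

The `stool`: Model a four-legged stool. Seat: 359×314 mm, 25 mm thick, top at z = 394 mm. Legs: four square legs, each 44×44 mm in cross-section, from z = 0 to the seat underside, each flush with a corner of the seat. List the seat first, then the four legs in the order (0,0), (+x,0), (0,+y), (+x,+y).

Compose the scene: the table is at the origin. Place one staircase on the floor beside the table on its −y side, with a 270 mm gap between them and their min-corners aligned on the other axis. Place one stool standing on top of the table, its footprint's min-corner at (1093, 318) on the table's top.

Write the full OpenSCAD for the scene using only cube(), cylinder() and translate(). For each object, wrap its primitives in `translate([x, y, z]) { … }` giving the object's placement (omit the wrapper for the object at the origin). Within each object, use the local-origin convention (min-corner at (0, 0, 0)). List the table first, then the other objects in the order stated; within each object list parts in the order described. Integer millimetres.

translate([0, 0, 649]) cube([1701, 725, 48]);
translate([88, 88, 0]) cylinder(h = 649, r = 35);
translate([1613, 88, 0]) cylinder(h = 649, r = 35);
translate([88, 637, 0]) cylinder(h = 649, r = 35);
translate([1613, 637, 0]) cylinder(h = 649, r = 35);
translate([0, -3180, 0]) {
  cube([801, 291, 182]);
  translate([0, 291, 182]) cube([801, 291, 182]);
  translate([0, 582, 364]) cube([801, 291, 182]);
  translate([0, 873, 546]) cube([801, 291, 182]);
  translate([0, 1164, 728]) cube([801, 291, 182]);
  translate([0, 1455, 910]) cube([801, 291, 182]);
  translate([0, 1746, 1092]) cube([801, 291, 182]);
  translate([0, 2037, 1274]) cube([801, 291, 182]);
  translate([0, 2328, 1456]) cube([801, 291, 182]);
  translate([0, 2619, 1638]) cube([801, 291, 182]);
}
translate([1093, 318, 697]) {
  translate([0, 0, 369]) cube([359, 314, 25]);
  cube([44, 44, 369]);
  translate([315, 0, 0]) cube([44, 44, 369]);
  translate([0, 270, 0]) cube([44, 44, 369]);
  translate([315, 270, 0]) cube([44, 44, 369]);
}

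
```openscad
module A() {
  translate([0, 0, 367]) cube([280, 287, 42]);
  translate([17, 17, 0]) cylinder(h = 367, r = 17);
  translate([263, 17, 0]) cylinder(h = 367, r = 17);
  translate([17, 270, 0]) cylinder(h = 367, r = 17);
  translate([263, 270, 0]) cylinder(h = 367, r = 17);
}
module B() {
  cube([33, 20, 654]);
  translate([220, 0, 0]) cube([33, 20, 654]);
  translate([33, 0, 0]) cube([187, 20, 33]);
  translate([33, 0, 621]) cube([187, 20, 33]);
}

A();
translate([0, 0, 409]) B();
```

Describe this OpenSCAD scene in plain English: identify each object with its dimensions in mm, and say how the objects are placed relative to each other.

A is a simple wooden stool: a rectangular seat 280 mm (x) by 287 mm (y), 42 mm thick, top face at z = 409 mm, on four round legs, each 34 mm in diameter. The legs rest on z = 0, each leg's axis is inset half a diameter from the nearest pair of seat edges (so the leg's bounding box is flush with the corner).

B is a picture frame with a 187×588 mm rectangular opening (x by z) and a uniform 33 mm border on every side. Frame depth is 20 mm along y. It is built from two vertical stiles running the full outside height and two horizontal rails spanning the gap between the stiles.

The picture frame is on top of the stool.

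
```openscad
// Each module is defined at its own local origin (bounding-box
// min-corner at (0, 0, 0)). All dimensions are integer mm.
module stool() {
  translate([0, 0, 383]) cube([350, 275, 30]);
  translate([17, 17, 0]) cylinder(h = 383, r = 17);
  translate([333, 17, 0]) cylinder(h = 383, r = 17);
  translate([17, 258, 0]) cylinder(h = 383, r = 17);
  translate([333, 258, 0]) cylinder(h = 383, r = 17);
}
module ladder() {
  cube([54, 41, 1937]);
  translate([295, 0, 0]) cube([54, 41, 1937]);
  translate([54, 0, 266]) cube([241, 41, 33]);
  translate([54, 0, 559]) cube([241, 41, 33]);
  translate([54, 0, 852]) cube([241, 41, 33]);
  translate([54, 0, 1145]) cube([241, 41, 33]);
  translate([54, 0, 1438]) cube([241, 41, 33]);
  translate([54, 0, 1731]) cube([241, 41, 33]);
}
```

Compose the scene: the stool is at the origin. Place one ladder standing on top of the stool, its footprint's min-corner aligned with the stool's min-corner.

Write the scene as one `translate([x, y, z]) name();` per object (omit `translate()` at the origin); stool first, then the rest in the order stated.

stool();
translate([0, 0, 413]) ladder();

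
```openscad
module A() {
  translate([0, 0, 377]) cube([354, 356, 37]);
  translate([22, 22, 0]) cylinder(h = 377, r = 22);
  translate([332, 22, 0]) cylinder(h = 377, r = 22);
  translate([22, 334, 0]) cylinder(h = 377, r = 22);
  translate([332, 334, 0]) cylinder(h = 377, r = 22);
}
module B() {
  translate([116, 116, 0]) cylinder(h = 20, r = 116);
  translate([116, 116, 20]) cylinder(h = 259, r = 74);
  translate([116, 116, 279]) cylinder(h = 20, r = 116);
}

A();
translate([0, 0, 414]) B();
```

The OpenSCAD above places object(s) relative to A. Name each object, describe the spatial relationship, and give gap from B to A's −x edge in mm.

The spool's min-x is at 0; the stool's min-x is 0; gap = 0 mm.

A is a stool. B is a spool. The spool is on top of the stool. The gap from the spool to the stool's −x edge is 0 mm.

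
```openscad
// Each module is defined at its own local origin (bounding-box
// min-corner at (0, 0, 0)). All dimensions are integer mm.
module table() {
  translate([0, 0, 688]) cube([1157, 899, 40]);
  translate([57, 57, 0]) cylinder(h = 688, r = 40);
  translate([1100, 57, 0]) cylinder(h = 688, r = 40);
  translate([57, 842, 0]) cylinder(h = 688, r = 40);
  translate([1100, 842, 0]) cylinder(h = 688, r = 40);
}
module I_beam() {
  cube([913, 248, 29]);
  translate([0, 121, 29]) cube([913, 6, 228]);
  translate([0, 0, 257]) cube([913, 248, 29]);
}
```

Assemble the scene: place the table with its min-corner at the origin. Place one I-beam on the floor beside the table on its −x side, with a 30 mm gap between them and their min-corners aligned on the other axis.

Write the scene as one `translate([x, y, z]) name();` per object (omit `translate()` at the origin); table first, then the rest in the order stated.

table();
translate([-943, 0, 0]) I_beam();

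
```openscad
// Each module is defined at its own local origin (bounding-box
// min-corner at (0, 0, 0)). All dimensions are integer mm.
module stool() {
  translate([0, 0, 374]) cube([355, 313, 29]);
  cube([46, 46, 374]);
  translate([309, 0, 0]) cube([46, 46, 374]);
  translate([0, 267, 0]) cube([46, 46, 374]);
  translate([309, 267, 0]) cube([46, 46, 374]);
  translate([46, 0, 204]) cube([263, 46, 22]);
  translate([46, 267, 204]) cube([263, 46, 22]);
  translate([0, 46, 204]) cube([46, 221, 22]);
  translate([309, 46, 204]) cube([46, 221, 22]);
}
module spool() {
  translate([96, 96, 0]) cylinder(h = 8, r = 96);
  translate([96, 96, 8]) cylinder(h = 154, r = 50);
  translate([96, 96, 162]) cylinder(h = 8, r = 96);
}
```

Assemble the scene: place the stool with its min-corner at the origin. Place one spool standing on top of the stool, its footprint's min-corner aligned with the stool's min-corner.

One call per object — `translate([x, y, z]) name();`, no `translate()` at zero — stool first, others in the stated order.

stool();
translate([0, 0, 403]) spool();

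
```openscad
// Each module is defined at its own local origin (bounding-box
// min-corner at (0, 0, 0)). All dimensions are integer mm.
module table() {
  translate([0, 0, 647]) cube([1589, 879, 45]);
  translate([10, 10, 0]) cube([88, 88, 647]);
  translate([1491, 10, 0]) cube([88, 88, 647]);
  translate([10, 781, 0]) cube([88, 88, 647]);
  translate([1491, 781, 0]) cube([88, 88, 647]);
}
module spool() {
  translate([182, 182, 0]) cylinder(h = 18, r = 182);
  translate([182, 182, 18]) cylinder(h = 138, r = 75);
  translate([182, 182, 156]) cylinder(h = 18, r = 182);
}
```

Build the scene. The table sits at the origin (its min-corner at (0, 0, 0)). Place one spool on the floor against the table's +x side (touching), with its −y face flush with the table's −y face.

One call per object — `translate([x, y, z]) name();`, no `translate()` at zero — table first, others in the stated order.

table();
translate([1589, 0, 0]) spool();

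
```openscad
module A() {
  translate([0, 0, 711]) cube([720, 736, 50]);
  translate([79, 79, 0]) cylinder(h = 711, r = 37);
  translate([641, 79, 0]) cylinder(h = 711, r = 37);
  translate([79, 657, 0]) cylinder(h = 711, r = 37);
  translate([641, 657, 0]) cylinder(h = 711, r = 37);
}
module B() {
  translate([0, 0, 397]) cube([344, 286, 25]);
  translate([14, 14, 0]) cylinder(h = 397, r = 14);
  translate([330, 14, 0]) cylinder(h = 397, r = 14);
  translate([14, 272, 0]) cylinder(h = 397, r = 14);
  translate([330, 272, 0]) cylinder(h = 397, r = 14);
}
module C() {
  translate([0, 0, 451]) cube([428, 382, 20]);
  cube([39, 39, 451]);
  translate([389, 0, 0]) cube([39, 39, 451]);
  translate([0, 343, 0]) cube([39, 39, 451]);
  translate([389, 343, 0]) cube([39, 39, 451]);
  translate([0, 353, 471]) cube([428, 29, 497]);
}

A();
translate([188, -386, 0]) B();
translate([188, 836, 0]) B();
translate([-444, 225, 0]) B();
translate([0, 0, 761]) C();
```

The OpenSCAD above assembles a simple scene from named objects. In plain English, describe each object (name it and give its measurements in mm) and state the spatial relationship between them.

A is a table: top 720 mm (x) × 736 mm (y), 50 mm thick, upper face at z = 761 mm, on four round legs of 74 mm diameter, each leg's bounding box inset 42 mm from the nearest pair of top edges, running from z = 0 to the bottom of the top.

B is a four-legged stool. The seat is 344×286 mm, 25 mm thick, top at z = 422 mm. It stands on four round legs, each 28 mm in diameter, from z = 0 to the seat underside, each leg's axis is inset half a diameter from the nearest pair of seat edges (so the leg's bounding box is flush with the corner).

C is a chair: 428×382 mm seat, 20 mm thick, top at z = 471 mm, on four 39 mm square corner legs flush with the seat edges. A 29 mm thick backrest slab spans the full seat width, extending 497 mm above the seat top, its back face flush with the seat's +y edge.

Three stools sit around the table at the −y, +y, −x sides. The chair is on top of the table.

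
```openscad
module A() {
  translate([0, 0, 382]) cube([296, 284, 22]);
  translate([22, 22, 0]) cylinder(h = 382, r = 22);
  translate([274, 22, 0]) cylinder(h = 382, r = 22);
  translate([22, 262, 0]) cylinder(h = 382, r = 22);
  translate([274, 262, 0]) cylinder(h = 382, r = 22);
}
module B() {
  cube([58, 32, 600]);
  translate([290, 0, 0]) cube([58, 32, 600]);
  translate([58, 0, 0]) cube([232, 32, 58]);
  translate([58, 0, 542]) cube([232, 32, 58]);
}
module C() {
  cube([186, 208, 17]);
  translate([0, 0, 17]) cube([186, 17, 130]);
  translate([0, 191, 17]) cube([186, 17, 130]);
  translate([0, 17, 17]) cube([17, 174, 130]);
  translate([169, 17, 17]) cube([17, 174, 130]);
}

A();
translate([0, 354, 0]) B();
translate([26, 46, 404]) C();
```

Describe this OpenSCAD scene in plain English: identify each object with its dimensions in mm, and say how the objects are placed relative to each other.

A is a four-legged stool. The seat is a 296×284×22 mm slab whose top surface is at z = 404 mm; four round legs, each 44 mm in diameter, run from the floor (z = 0) to the underside of the seat, each leg's axis is inset half a diameter from the nearest pair of seat edges (so the leg's bounding box is flush with the corner).

B is a picture frame with a 232×484 mm rectangular opening (x by z) and a uniform 58 mm border on every side. Frame depth is 32 mm along y. It is built from two vertical stiles running the full outside height and two horizontal rails spanning the gap between the stiles.

C is an open-topped rectangular box: outside dimensions 186×208×147 mm, with a uniform wall and base thickness of 17 mm. The base is a full 186×208 slab on the floor; four walls sit on top of the base. The front and back walls (the −y and +y sides) span the full width; the two side walls fit between them.

The picture frame is on the floor beside the stool on its +y side. The open box is on top of the stool.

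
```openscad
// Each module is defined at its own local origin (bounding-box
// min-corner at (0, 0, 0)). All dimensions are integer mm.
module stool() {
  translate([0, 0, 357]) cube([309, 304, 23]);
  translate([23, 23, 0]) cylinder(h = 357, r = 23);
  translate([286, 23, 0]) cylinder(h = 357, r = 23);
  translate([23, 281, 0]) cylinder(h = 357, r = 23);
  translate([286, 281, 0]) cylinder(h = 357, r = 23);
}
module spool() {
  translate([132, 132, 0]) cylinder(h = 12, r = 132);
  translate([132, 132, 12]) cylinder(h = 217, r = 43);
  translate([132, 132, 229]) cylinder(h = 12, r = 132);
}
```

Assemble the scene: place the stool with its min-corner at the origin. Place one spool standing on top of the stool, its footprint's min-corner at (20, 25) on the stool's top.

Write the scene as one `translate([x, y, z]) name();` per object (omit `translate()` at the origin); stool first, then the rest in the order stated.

stool();
translate([20, 25, 380]) spool();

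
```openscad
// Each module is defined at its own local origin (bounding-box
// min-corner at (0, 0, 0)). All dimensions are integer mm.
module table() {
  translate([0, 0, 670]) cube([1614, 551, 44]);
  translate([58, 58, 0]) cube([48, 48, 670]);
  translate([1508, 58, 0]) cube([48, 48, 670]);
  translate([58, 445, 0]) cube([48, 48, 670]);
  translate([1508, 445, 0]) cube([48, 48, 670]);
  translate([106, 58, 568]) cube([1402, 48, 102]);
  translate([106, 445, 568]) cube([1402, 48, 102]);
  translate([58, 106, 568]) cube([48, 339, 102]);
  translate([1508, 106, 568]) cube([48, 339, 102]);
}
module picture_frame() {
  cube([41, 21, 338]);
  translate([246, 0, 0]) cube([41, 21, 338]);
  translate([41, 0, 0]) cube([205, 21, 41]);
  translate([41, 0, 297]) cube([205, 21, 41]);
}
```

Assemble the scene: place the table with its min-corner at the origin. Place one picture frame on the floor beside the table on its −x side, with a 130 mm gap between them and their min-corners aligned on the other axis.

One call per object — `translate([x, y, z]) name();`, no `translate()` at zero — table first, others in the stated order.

table();
translate([-417, 0, 0]) picture_frame();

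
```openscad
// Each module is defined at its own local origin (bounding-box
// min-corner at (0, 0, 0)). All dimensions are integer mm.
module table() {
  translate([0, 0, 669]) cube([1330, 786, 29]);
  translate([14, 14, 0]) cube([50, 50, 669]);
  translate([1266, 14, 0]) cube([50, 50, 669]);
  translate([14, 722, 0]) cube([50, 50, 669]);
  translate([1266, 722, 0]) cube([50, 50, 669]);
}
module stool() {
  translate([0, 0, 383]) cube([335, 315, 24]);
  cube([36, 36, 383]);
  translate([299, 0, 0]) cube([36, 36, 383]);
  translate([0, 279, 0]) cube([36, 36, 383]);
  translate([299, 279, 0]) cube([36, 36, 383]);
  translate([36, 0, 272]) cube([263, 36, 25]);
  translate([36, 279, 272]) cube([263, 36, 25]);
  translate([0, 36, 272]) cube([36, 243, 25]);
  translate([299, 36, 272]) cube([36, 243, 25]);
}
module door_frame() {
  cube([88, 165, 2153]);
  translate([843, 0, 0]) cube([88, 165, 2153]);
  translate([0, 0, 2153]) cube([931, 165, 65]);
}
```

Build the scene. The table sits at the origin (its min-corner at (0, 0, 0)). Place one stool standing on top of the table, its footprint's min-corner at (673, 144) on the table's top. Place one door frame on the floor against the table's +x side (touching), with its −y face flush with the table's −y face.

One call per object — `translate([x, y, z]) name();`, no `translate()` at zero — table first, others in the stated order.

table();
translate([673, 144, 698]) stool();
translate([1330, 0, 0]) door_frame();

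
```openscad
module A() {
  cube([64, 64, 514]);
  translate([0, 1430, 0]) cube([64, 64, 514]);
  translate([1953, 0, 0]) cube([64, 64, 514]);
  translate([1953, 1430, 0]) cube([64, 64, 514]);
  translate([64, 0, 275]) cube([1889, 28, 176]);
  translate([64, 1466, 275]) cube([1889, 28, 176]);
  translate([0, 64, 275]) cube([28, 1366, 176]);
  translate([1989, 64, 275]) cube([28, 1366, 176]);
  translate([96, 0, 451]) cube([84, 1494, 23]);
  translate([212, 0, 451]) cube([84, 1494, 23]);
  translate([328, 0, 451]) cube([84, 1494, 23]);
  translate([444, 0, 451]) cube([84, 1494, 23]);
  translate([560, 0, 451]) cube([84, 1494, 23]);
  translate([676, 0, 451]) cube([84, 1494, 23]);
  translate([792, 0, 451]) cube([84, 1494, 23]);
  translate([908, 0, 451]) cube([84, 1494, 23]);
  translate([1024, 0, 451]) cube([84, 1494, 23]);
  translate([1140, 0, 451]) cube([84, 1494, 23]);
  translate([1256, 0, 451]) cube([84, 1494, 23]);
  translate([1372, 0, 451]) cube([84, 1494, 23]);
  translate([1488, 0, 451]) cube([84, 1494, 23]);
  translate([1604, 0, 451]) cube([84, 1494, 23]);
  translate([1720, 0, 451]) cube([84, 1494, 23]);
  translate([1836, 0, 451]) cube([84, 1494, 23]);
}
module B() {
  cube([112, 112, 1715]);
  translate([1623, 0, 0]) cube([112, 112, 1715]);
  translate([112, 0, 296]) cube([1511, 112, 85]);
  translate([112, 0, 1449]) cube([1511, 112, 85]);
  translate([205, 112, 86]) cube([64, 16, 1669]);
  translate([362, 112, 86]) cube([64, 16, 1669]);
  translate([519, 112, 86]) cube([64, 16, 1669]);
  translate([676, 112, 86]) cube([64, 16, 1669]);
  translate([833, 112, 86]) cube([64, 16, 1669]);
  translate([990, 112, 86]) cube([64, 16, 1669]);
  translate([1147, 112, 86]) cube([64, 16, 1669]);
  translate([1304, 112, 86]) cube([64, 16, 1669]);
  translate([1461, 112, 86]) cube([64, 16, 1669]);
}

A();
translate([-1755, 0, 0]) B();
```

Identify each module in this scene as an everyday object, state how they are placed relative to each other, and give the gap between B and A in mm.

The fence section's nearest face is 20 mm from the bed frame's −x face.

A is a bed frame. B is a fence section. The fence section is on the floor beside the bed frame on its −x side. The gap between the fence section and the bed frame is 20 mm.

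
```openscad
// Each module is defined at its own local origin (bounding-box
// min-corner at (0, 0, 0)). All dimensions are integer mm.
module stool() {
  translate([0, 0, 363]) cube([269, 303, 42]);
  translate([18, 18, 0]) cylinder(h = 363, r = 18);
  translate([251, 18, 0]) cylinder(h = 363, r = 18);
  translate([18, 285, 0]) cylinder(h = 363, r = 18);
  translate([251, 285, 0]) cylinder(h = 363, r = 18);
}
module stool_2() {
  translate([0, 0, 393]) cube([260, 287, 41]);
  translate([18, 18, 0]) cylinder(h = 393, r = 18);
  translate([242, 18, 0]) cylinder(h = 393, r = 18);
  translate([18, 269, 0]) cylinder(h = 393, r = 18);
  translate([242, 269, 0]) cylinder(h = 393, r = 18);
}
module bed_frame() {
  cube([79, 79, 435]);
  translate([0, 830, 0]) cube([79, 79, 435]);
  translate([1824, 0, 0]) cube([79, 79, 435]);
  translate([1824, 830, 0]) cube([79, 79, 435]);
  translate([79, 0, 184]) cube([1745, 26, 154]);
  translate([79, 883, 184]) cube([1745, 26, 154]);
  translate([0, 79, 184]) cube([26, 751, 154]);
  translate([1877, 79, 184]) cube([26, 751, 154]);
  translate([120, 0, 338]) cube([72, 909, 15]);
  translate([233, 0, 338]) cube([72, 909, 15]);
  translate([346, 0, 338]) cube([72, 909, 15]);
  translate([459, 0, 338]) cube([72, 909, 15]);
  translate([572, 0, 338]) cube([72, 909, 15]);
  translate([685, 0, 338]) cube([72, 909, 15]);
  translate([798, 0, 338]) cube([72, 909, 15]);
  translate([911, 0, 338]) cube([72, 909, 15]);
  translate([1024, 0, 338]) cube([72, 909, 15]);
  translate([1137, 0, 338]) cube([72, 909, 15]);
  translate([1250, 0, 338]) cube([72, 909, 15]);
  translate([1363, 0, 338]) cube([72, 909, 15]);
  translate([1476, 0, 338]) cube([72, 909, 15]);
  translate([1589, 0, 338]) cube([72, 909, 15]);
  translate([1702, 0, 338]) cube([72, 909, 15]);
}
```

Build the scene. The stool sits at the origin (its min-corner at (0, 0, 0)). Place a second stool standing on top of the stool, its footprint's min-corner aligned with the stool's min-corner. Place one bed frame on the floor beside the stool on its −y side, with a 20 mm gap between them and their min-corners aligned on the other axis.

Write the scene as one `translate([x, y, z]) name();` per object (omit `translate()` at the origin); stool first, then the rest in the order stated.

stool();
translate([0, 0, 405]) stool_2();
translate([0, -929, 0]) bed_frame();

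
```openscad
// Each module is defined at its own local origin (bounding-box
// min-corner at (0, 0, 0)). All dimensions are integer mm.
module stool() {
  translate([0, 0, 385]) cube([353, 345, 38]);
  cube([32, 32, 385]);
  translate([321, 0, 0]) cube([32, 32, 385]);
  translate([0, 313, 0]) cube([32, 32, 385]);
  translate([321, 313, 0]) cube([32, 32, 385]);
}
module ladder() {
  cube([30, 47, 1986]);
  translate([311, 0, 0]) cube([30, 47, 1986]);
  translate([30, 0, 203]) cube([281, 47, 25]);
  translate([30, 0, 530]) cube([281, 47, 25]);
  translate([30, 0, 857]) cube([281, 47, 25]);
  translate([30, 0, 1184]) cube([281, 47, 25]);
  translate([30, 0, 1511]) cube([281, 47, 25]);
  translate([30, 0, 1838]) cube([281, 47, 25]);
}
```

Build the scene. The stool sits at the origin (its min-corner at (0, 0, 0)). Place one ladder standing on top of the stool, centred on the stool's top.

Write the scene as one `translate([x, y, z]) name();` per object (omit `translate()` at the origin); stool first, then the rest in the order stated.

stool();
translate([6, 149, 423]) ladder();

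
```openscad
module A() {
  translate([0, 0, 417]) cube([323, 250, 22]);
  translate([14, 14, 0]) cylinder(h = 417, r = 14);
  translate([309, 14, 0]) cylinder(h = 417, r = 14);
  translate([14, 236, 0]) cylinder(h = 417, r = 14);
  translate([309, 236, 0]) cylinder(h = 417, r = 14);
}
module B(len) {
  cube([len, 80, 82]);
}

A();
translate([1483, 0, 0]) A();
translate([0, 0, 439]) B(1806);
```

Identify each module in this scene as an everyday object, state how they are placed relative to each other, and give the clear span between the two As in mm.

A is a stool. B is a beam. A beam spans the tops of two stools. The clear span between the two stools is 1160 mm.

Second stool starts at x = 1483; first ends at x = 323; clear span = 1483 − 323 = 1160 mm.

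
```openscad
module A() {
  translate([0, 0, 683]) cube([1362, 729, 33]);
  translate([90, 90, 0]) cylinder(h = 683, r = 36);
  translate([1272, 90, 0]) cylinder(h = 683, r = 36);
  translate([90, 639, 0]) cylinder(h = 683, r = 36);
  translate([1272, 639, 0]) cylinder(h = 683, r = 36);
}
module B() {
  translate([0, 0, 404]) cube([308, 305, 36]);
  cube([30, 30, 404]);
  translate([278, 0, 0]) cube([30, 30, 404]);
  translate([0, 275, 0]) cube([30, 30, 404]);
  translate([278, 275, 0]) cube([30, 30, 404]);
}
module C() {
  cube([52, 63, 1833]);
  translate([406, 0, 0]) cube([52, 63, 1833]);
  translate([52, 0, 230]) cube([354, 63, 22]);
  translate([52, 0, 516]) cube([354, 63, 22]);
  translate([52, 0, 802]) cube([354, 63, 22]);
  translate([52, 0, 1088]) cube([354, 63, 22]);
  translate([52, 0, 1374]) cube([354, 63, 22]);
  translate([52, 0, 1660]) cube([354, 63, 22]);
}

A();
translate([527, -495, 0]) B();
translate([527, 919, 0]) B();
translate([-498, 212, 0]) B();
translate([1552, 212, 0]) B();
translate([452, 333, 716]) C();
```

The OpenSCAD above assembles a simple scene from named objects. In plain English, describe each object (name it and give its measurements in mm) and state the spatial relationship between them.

A is a rectangular dining table. The top is 1362×729×33 mm with its upper surface at z = 716 mm. It stands on four round legs of 72 mm diameter, each leg's bounding box inset 54 mm from the nearest pair of top edges, running from the floor to the underside of the top.

B is a four-legged stool. The seat is a 308×305×36 mm slab whose top surface is at z = 440 mm; four square legs, each 30×30 mm in cross-section, run from the floor (z = 0) to the underside of the seat, each flush with a corner of the seat.

C is a wooden ladder with two side rails of 52×63 mm section and 1833 mm height, set 458 mm apart overall. Between them run 6 rectangular rungs (63 mm deep, 22 mm thick), front faces flush with the rails' −y face. The bottom of the first rung is 230 mm above the floor and each subsequent rung is 286 mm higher than the one below.

Four stools sit around the table at the −y, +y, −x, +x sides. The ladder is on top of the table, centred.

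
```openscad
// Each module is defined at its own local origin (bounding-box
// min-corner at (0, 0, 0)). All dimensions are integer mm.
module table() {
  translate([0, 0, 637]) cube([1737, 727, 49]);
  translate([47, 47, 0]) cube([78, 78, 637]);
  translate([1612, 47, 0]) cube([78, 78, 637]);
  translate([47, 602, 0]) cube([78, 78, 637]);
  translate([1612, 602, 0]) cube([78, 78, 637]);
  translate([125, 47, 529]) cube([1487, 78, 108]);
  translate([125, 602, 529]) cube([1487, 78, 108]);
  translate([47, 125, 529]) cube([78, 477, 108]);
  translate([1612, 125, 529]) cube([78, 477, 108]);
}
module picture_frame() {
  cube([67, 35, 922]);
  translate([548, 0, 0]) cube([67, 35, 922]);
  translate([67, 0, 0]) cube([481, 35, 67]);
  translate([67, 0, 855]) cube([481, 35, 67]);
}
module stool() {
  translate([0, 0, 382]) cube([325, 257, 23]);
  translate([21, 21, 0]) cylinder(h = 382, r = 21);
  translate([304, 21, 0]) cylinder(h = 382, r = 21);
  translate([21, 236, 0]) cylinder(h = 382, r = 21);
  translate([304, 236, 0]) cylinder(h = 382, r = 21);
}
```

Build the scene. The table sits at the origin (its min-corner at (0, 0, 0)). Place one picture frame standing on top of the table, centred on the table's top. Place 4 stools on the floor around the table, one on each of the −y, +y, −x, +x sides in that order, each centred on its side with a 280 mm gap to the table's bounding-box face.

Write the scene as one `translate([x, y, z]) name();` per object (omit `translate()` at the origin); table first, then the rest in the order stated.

table();
translate([561, 346, 686]) picture_frame();
translate([706, -537, 0]) stool();
translate([706, 1007, 0]) stool();
translate([-605, 235, 0]) stool();
translate([2017, 235, 0]) stool();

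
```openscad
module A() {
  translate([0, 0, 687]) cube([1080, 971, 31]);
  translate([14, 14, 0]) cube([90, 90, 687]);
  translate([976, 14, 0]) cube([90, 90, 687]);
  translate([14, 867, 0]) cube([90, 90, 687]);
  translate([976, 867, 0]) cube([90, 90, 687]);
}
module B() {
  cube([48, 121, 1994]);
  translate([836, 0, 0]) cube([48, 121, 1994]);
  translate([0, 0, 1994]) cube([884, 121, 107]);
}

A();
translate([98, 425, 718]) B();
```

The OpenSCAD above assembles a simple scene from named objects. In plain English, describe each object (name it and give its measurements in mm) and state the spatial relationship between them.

A is a table: top 1080 mm (x) × 971 mm (y), 31 mm thick, upper face at z = 718 mm, on four 90×90 mm square legs, each inset 14 mm from the nearest pair of top edges, running from z = 0 to the bottom of the top.

B is a rectangular door frame: two vertical jambs of 48×121 mm section, 1994 mm tall, with a clear opening 788 mm wide between their inner faces. A header 107 mm tall and 121 mm deep lies on top of the jambs and spans the full outside width.

The door frame is on top of the table, centred.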